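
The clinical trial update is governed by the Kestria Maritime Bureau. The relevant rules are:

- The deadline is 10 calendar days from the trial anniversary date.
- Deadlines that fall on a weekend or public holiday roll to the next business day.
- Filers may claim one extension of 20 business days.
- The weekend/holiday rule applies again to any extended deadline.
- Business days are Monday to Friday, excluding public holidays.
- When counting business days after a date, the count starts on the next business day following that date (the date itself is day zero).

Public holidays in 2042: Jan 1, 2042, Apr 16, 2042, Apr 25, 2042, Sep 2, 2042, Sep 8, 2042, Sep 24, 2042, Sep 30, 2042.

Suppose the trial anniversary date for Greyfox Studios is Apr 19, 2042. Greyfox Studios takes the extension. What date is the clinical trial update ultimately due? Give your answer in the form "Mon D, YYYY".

May 27, 2042

Trigger date Apr 19, 2042 + 10 calendar days = Apr 29, 2042.
Since Apr 29, 2042 is a Tuesday and not a holiday, the date is unchanged.
The 20-business-day extension runs from Apr 29, 2042 to May 27, 2042.
Since May 27, 2042 is a Tuesday and not a holiday, the date is unchanged.
Deadline: May 27, 2042.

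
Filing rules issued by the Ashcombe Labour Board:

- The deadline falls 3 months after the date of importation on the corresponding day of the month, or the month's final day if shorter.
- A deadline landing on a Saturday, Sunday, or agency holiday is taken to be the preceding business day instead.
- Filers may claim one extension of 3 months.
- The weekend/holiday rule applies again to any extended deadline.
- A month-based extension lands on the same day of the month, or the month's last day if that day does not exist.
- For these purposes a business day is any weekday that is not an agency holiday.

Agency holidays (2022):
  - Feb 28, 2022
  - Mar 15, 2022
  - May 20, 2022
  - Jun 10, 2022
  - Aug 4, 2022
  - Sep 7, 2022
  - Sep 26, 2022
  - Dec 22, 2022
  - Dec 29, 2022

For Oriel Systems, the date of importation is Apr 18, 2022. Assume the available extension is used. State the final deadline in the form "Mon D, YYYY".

3 months from Apr 18, 2022 is Jul 18, 2022.
Jul 18, 2022 falls on a Monday, which is a business day, so no adjustment is needed.
Applying the 3 months extension: 3 months after Jul 18, 2022 is Oct 18, 2022.
Oct 18, 2022 (Tuesday) is already a business day.
Deadline: Oct 18, 2022.

Oct 18, 2022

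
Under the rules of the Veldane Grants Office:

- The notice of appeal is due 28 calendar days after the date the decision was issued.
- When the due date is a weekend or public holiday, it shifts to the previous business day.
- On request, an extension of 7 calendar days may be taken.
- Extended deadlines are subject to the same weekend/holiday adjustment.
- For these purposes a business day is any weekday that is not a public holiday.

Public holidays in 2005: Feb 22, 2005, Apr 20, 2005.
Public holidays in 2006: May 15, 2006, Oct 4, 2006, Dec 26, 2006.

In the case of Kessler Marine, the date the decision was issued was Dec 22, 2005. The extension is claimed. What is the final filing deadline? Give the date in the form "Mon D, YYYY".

Jan 26, 2006

Adding 28 calendar days to Dec 22, 2005 gives Jan 19, 2006.
Since Jan 19, 2006 is a Thursday and not a holiday, the date is unchanged.
The 7-calendar-day extension moves the deadline from Jan 19, 2006 to Jan 26, 2006.
Jan 26, 2006 (Thursday) is already a business day.
The final due date is Jan 26, 2006.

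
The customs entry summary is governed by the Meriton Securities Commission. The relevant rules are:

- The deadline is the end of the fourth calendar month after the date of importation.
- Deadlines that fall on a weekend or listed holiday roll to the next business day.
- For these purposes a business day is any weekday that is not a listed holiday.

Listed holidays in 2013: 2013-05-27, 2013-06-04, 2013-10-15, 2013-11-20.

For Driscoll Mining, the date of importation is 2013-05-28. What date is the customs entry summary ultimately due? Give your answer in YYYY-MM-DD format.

4 months after 2013-05-28 falls in September 2013; the last day of that month is 2013-09-30.
2013-09-30 (Monday) is already a business day.
Final deadline: 2013-09-30.

2013-09-30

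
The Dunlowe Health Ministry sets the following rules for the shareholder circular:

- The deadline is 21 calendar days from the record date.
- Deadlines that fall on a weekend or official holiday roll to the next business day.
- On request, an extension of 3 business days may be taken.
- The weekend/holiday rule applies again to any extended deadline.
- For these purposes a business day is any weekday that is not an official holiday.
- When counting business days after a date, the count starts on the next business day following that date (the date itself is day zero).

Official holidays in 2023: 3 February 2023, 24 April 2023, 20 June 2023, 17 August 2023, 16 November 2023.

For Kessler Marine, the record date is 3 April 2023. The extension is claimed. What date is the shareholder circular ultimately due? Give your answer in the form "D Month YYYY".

Adding 21 calendar days to 3 April 2023 gives 24 April 2023.
24 April 2023 falls on a listed holiday. Rolling to the next business day gives 25 April 2023, a Tuesday.
Applying the 3-business-day extension: 3 business days after 25 April 2023 is 28 April 2023.
28 April 2023 is a Friday and not a listed holiday, so it stands.
Deadline: 28 April 2023.

28 April 2023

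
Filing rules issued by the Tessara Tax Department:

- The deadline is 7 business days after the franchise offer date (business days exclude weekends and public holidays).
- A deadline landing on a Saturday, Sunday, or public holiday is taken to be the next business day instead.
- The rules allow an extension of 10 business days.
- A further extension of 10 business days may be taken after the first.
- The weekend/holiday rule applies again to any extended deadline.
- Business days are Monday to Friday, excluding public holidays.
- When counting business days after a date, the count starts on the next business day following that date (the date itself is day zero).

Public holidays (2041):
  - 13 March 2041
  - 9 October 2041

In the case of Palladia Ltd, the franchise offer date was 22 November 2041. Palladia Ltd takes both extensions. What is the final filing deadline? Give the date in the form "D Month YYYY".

31 December 2041

Counting 7 business days after 22 November 2041 (skipping weekends and listed holidays) reaches 3 December 2041.
3 December 2041 falls on a Tuesday, which is a business day, so no adjustment is needed.
The 10-business-day extension runs from 3 December 2041 to 17 December 2041.
17 December 2041 (Tuesday) is already a business day.
Counting 10 further business days from 17 December 2041 reaches 31 December 2041.
31 December 2041 (Tuesday) is already a business day.
Deadline: 31 December 2041.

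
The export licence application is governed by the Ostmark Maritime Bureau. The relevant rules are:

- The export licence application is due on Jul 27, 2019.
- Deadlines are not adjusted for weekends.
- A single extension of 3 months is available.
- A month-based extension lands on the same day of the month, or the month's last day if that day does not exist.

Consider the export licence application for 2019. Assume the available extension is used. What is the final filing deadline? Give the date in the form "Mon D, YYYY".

The stated deadline is Jul 27, 2019.
Jul 27, 2019 is a Saturday; no weekend or holiday adjustment applies.
Applying the 3 months extension: 3 months after Jul 27, 2019 is Oct 27, 2019.
Oct 27, 2019 is a Sunday; no weekend or holiday adjustment applies.
So the filing is due Oct 27, 2019.

Oct 27, 2019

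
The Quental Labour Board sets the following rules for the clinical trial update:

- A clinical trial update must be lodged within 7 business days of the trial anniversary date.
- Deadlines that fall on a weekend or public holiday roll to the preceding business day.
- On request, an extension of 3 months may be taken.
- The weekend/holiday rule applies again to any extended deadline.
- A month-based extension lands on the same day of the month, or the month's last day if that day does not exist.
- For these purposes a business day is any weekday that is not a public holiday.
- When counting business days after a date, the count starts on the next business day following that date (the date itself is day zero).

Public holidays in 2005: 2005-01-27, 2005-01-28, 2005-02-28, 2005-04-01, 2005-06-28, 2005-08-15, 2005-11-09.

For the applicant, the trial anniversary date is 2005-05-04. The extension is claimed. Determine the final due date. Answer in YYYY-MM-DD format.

Starting the day after 2005-05-04 and counting 7 business days lands on 2005-05-13.
2005-05-13 is a Friday and not a listed holiday, so it stands.
The 3 months extension carries 2005-05-13 to 2005-08-13.
2005-08-13 falls on a Saturday. Rolling to the preceding business day gives 2005-08-12, a Friday.
Deadline: 2005-08-12.

2005-08-12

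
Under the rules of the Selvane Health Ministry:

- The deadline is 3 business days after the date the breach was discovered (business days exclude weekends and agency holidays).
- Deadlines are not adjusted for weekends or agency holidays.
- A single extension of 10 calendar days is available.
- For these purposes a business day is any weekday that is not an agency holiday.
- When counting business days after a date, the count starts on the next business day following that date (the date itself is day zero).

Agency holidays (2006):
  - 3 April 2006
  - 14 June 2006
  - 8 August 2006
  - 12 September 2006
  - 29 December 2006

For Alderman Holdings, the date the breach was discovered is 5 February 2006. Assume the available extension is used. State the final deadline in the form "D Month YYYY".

18 February 2006

3 business days after 5 February 2006, excluding weekends and holidays, is 8 February 2006.
8 February 2006 is a Wednesday; no weekend or holiday adjustment applies.
With the 10-day extension, 8 February 2006 becomes 18 February 2006.
No adjustment is made for weekends or holidays, so 18 February 2006 stands.
The final due date is 18 February 2006.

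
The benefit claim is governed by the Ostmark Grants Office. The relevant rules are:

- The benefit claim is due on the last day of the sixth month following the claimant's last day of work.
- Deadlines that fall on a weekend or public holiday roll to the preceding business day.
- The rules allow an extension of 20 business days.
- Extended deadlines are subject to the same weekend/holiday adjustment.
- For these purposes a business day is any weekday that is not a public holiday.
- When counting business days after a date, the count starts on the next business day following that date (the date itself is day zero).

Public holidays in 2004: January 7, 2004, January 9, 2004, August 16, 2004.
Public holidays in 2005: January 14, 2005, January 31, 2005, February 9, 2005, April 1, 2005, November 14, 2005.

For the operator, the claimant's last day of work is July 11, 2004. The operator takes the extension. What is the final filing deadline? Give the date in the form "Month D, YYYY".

March 1, 2005

The sixth month after July 11, 2004 is January 2005, whose last day is January 31, 2005.
January 31, 2005 is a listed holiday, so it moves to the preceding business day, January 28, 2005 (Friday).
Applying the 20-business-day extension: 20 business days after January 28, 2005 is March 1, 2005.
Since March 1, 2005 is a Tuesday and not a holiday, the date is unchanged.
So the filing is due March 1, 2005.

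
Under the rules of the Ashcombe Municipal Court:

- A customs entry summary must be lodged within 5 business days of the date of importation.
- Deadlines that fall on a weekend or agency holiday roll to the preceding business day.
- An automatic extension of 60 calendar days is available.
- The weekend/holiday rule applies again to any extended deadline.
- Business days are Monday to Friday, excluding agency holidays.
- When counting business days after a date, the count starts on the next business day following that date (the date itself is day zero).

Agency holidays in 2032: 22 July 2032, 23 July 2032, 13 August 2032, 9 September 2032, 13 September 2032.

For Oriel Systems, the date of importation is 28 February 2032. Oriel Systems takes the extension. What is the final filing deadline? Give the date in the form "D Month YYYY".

4 May 2032

Starting the day after 28 February 2032 and counting 5 business days lands on 5 March 2032.
Since 5 March 2032 is a Friday and not a holiday, the date is unchanged.
The 60-calendar-day extension moves the deadline from 5 March 2032 to 4 May 2032.
4 May 2032 (Tuesday) is already a business day.
Final deadline: 4 May 2032.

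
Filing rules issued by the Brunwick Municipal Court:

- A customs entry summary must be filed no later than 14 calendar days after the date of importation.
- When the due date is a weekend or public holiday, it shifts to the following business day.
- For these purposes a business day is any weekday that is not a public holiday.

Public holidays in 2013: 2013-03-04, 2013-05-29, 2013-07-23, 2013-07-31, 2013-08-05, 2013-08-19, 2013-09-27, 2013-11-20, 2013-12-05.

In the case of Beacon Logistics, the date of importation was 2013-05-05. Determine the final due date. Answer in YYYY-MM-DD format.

From 2013-05-05, 14 calendar days later is 2013-05-19.
2013-05-19 is a Sunday, so it moves to the next business day, 2013-05-20 (Monday).
The final due date is 2013-05-20.

2013-05-20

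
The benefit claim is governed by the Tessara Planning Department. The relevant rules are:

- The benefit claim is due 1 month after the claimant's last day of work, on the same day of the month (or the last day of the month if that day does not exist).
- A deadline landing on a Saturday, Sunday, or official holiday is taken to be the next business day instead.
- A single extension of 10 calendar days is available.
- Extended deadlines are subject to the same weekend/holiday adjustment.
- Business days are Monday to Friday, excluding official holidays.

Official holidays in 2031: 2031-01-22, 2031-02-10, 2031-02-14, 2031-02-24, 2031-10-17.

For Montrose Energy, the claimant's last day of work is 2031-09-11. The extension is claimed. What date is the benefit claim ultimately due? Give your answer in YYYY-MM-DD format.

2031-10-23

1 month from 2031-09-11 is 2031-10-11.
2031-10-11 is a Saturday, so it moves to the next business day, 2031-10-13 (Monday).
Applying the 10-calendar-day extension: 2031-10-13 + 10 days = 2031-10-23.
2031-10-23 falls on a Thursday, which is a business day, so no adjustment is needed.
The final due date is 2031-10-23.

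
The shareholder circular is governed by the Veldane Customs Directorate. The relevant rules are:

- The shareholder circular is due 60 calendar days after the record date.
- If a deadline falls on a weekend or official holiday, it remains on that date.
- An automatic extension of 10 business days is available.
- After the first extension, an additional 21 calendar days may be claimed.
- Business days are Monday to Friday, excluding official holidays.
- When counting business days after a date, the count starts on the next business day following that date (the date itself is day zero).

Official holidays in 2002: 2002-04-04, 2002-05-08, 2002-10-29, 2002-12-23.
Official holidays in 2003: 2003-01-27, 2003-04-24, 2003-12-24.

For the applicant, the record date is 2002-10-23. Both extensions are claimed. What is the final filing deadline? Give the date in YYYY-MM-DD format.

60 calendar days after 2002-10-23 is 2002-12-22.
No adjustment is made for weekends or holidays, so 2002-12-22 stands.
The 10-business-day extension runs from 2002-12-22 to 2003-01-06.
2003-01-06 is a Monday; no weekend or holiday adjustment applies.
With the 21-day extension, 2003-01-06 becomes 2003-01-27.
2003-01-27 is a Monday; no weekend or holiday adjustment applies.
The final due date is 2003-01-27.

2003-01-27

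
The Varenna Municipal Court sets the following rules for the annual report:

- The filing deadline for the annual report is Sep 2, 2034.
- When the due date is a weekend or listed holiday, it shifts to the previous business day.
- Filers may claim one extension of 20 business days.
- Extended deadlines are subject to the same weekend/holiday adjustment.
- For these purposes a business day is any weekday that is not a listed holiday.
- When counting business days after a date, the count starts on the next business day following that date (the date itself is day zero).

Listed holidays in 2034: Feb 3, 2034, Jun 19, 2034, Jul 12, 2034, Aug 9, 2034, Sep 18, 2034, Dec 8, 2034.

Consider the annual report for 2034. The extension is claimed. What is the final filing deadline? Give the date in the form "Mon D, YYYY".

Oct 2, 2034

Start from the fixed due date, Sep 2, 2034.
Sep 2, 2034 is a Saturday, so it moves to the preceding business day, Sep 1, 2034 (Friday).
The 20-business-day extension runs from Sep 1, 2034 to Oct 2, 2034.
Oct 2, 2034 (Monday) is already a business day.
Final deadline: Oct 2, 2034.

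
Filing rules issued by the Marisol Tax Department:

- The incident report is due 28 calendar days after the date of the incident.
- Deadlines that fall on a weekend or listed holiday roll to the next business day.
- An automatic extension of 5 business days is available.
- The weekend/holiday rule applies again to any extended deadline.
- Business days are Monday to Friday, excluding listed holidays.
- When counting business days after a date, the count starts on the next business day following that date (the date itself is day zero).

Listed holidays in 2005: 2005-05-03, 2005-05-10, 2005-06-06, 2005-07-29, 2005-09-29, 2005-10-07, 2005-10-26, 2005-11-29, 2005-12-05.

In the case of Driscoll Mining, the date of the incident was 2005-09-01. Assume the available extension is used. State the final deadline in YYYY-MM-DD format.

2005-10-10

From 2005-09-01, 28 calendar days later is 2005-09-29.
2005-09-29 falls on a listed holiday. Rolling to the next business day gives 2005-09-30, a Friday.
The 5-business-day extension runs from 2005-09-30 to 2005-10-10.
2005-10-10 is a Monday and not a listed holiday, so it stands.
So the filing is due 2005-10-10.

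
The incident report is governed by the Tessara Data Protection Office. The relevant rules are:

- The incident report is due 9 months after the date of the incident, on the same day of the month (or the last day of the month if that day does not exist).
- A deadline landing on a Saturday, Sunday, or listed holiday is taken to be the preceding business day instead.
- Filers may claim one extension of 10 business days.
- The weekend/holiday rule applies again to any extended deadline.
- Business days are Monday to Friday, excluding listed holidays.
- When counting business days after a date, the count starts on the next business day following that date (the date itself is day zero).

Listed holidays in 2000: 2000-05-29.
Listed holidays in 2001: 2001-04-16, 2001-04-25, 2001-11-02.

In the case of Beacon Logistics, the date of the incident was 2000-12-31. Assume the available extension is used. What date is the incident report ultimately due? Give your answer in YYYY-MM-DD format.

9 months after 2000-12-31, on the same day of the month, is 2001-09-30 (day 31 does not exist in September, so the month's last day is used).
2001-09-30 is a Sunday; the preceding business day is 2001-09-28 (Friday).
The 10-business-day extension runs from 2001-09-28 to 2001-10-12.
Since 2001-10-12 is a Friday and not a holiday, the date is unchanged.
So the filing is due 2001-10-12.

2001-10-12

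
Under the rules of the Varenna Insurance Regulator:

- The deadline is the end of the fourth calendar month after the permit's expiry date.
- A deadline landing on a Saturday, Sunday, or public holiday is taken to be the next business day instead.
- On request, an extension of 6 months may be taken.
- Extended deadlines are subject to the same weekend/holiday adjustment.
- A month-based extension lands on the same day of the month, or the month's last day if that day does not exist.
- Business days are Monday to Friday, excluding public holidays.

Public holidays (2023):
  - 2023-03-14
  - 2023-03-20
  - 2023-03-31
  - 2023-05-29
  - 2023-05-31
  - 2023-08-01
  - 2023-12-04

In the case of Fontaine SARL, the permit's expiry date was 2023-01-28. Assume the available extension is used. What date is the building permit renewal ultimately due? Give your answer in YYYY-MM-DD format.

4 months after 2023-01-28 is May 2023; that month ends on 2023-05-31.
Because 2023-05-31 is a listed holiday, the deadline becomes 2023-06-01 (Thursday).
The 6 months extension carries 2023-06-01 to 2023-12-01.
2023-12-01 falls on a Friday, which is a business day, so no adjustment is needed.
Deadline: 2023-12-01.

2023-12-01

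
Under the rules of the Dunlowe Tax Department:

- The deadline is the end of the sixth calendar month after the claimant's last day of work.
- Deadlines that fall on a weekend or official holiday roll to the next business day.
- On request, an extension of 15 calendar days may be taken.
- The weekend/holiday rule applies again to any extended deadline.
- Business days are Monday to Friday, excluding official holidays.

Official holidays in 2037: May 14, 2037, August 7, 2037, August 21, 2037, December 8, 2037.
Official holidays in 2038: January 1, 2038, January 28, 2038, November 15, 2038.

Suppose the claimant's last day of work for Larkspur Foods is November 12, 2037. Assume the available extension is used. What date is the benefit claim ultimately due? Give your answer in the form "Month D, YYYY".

June 15, 2038

6 months after November 12, 2037 is May 2038; that month ends on May 31, 2038.
Since May 31, 2038 is a Monday and not a holiday, the date is unchanged.
With the 15-day extension, May 31, 2038 becomes June 15, 2038.
June 15, 2038 falls on a Tuesday, which is a business day, so no adjustment is needed.
The final due date is June 15, 2038.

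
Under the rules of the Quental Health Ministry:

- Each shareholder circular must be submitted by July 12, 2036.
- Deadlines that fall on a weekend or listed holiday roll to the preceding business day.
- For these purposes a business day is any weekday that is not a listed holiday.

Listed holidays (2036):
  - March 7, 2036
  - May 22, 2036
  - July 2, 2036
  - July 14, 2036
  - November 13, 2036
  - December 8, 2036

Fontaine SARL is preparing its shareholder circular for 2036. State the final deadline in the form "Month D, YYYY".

Start from the fixed due date, July 12, 2036.
July 12, 2036 falls on a Saturday. Rolling to the preceding business day gives July 11, 2036, a Friday.
The final due date is July 11, 2036.

July 11, 2036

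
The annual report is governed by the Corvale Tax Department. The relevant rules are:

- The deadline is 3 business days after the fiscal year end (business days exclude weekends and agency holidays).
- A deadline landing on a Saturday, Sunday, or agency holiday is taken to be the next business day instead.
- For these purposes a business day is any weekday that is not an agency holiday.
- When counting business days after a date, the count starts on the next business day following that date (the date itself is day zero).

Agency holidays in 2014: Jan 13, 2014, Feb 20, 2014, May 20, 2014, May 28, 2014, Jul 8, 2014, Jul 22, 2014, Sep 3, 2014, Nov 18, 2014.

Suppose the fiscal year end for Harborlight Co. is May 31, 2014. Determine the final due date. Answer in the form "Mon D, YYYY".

Counting 3 business days after May 31, 2014 (skipping weekends and listed holidays) reaches Jun 4, 2014.
Since Jun 4, 2014 is a Wednesday and not a holiday, the date is unchanged.
The final due date is Jun 4, 2014.

Jun 4, 2014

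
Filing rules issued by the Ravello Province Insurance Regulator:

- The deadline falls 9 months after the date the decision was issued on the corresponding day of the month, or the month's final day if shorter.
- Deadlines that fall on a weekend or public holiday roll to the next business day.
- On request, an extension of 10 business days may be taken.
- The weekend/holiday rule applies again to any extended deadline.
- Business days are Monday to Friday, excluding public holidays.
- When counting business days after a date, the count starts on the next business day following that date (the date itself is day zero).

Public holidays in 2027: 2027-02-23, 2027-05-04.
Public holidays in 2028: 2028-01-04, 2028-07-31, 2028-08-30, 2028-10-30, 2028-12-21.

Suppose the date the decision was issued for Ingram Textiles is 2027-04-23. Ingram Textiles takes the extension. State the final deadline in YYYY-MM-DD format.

2028-02-07

9 months after 2027-04-23, on the same day of the month, is 2028-01-23.
2028-01-23 is a Sunday, so it moves to the next business day, 2028-01-24 (Monday).
The 10-business-day extension runs from 2028-01-24 to 2028-02-07.
2028-02-07 falls on a Monday, which is a business day, so no adjustment is needed.
So the filing is due 2028-02-07.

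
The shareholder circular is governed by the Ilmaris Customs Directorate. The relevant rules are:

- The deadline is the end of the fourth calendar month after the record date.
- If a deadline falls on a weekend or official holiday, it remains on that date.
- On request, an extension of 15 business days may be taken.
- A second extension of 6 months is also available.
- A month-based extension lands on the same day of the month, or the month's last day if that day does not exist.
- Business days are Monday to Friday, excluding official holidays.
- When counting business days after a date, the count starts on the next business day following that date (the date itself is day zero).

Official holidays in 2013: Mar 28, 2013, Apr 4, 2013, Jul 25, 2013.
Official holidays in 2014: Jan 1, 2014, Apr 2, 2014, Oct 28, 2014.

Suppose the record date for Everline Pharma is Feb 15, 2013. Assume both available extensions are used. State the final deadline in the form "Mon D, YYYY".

Jan 19, 2014

4 months after Feb 15, 2013 is June 2013; that month ends on Jun 30, 2013.
Jun 30, 2013 falls on a Sunday. The rules make no weekend/holiday allowance, so it remains Jun 30, 2013.
The 15-business-day extension runs from Jun 30, 2013 to Jul 19, 2013.
Jul 19, 2013 is a Friday; no weekend or holiday adjustment applies.
Applying the 6 months extension: 6 months after Jul 19, 2013 is Jan 19, 2014.
Jan 19, 2014 falls on a Sunday. The rules make no weekend/holiday allowance, so it remains Jan 19, 2014.
Deadline: Jan 19, 2014.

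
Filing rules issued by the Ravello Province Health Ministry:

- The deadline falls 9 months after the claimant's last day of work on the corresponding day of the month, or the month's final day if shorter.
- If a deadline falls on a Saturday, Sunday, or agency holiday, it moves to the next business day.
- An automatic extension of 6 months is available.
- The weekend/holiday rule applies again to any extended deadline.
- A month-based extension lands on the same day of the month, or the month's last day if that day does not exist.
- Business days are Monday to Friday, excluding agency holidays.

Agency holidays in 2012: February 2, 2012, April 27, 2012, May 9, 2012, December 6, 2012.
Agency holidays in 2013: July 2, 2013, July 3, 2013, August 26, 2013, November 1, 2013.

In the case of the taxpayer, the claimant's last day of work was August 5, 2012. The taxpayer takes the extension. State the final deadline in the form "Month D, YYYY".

November 6, 2013

9 months after August 5, 2012, on the same day of the month, is May 5, 2013.
May 5, 2013 falls on a Sunday. Rolling to the next business day gives May 6, 2013, a Monday.
Applying the 6 months extension: 6 months after May 6, 2013 is November 6, 2013.
November 6, 2013 (Wednesday) is already a business day.
Final deadline: November 6, 2013.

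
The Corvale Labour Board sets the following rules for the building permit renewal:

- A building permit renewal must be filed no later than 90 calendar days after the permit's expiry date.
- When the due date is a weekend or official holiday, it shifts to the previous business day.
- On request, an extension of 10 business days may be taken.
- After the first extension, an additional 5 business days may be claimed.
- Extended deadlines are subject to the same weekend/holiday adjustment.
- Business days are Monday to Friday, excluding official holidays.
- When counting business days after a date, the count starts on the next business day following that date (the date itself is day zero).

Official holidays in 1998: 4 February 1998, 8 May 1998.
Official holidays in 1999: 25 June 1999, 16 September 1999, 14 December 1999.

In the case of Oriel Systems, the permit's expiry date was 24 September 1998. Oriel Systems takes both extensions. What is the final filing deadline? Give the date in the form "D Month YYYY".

Adding 90 calendar days to 24 September 1998 gives 23 December 1998.
Since 23 December 1998 is a Wednesday and not a holiday, the date is unchanged.
The 10-business-day extension runs from 23 December 1998 to 6 January 1999.
6 January 1999 is a Wednesday and not a listed holiday, so it stands.
Applying the 5-business-day extension: 5 business days after 6 January 1999 is 13 January 1999.
Since 13 January 1999 is a Wednesday and not a holiday, the date is unchanged.
Deadline: 13 January 1999.

13 January 1999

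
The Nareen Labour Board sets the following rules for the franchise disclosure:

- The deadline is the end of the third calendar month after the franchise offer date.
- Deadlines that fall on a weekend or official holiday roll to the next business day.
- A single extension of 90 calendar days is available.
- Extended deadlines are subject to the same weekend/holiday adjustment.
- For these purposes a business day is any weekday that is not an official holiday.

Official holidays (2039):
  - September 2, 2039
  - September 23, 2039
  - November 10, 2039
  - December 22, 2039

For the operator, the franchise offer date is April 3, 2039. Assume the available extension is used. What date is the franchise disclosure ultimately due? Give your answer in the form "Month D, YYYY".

October 31, 2039

3 months after April 3, 2039 falls in July 2039; the last day of that month is July 31, 2039.
July 31, 2039 is a Sunday; the next business day is August 1, 2039 (Monday).
The 90-calendar-day extension moves the deadline from August 1, 2039 to October 30, 2039.
October 30, 2039 falls on a Sunday. Rolling to the next business day gives October 31, 2039, a Monday.
Deadline: October 31, 2039.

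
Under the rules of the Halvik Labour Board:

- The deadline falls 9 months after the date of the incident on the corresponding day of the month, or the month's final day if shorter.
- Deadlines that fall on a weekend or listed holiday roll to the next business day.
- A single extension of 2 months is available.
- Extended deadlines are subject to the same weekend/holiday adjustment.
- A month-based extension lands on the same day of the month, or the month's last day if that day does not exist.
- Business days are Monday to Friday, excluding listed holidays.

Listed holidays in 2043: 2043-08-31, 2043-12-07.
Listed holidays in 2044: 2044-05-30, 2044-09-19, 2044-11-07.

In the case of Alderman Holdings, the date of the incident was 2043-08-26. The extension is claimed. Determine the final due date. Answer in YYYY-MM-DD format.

Moving 9 months forward from 2043-08-26 on the corresponding day gives 2044-05-26.
2044-05-26 is a Thursday and not a listed holiday, so it stands.
The 2 months extension carries 2044-05-26 to 2044-07-26.
2044-07-26 is a Tuesday and not a listed holiday, so it stands.
Final deadline: 2044-07-26.

2044-07-26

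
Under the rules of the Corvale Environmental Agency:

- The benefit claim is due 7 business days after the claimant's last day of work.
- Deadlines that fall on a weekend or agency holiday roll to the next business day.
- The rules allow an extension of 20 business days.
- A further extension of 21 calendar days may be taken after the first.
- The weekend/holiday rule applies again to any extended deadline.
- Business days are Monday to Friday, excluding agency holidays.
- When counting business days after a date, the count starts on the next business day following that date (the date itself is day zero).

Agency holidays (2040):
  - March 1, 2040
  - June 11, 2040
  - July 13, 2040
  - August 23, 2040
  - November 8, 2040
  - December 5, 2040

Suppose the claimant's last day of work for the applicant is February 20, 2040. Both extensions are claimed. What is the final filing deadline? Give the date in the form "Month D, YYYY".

Starting the day after February 20, 2040 and counting 7 business days lands on February 29, 2040.
February 29, 2040 (Wednesday) is already a business day.
Counting 20 further business days from February 29, 2040 reaches March 29, 2040.
Since March 29, 2040 is a Thursday and not a holiday, the date is unchanged.
The 21-calendar-day extension moves the deadline from March 29, 2040 to April 19, 2040.
April 19, 2040 is a Thursday and not a listed holiday, so it stands.
Deadline: April 19, 2040.

April 19, 2040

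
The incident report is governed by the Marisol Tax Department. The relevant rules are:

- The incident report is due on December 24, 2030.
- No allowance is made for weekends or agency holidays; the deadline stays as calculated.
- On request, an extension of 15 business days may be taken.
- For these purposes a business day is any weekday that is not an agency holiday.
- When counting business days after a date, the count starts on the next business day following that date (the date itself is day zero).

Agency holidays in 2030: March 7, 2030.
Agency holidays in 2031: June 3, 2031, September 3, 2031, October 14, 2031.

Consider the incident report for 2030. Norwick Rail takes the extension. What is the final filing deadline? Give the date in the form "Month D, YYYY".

The statutory due date is December 24, 2030.
December 24, 2030 falls on a Tuesday. The rules make no weekend/holiday allowance, so it remains December 24, 2030.
Applying the 15-business-day extension: 15 business days after December 24, 2030 is January 14, 2031.
January 14, 2031 is a Tuesday; no weekend or holiday adjustment applies.
The final due date is January 14, 2031.

January 14, 2031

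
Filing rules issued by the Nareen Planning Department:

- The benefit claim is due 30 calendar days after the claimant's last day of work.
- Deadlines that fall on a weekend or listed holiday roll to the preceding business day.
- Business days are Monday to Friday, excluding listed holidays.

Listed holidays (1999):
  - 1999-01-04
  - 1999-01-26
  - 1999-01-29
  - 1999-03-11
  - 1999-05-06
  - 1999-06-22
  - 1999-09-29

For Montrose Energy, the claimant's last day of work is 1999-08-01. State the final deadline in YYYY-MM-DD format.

Trigger date 1999-08-01 + 30 calendar days = 1999-08-31.
1999-08-31 is a Tuesday and not a listed holiday, so it stands.
So the filing is due 1999-08-31.

1999-08-31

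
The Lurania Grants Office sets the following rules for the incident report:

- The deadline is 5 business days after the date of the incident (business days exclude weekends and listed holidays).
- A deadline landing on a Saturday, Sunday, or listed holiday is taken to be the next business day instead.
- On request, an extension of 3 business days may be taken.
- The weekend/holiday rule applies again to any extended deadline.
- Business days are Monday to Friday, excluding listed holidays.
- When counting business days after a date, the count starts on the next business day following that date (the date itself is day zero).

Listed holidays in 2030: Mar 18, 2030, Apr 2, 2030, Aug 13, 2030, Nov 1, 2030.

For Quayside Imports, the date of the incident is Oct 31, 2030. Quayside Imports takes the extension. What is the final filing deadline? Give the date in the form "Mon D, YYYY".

5 business days after Oct 31, 2030, excluding weekends and holidays, is Nov 8, 2030.
Nov 8, 2030 is a Friday and not a listed holiday, so it stands.
The 3-business-day extension runs from Nov 8, 2030 to Nov 13, 2030.
Nov 13, 2030 is a Wednesday and not a listed holiday, so it stands.
The final due date is Nov 13, 2030.

Nov 13, 2030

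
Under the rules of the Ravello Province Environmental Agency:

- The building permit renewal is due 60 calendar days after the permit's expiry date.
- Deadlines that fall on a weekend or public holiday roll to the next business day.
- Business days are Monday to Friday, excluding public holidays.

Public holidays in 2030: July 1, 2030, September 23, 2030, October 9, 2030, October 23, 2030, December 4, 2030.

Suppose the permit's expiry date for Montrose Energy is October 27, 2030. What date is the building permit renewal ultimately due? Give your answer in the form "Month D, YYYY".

60 calendar days after October 27, 2030 is December 26, 2030.
December 26, 2030 is a Thursday and not a listed holiday, so it stands.
The final due date is December 26, 2030.

December 26, 2030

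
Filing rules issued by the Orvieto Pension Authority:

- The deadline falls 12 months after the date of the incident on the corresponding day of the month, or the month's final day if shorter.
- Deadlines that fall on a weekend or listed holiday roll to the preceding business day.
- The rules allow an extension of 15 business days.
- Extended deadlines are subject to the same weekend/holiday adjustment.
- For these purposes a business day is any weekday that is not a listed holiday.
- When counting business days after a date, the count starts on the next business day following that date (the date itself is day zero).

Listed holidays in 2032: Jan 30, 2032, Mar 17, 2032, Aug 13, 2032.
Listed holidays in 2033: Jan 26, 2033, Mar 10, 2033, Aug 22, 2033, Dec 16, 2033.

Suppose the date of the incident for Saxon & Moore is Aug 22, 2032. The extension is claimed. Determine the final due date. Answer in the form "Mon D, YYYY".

Sep 12, 2033

12 months after Aug 22, 2032, on the same day of the month, is Aug 22, 2033.
Aug 22, 2033 is a listed holiday, so it moves to the preceding business day, Aug 19, 2033 (Friday).
Counting 15 further business days from Aug 19, 2033 reaches Sep 12, 2033.
Sep 12, 2033 is a Monday and not a listed holiday, so it stands.
The final due date is Sep 12, 2033.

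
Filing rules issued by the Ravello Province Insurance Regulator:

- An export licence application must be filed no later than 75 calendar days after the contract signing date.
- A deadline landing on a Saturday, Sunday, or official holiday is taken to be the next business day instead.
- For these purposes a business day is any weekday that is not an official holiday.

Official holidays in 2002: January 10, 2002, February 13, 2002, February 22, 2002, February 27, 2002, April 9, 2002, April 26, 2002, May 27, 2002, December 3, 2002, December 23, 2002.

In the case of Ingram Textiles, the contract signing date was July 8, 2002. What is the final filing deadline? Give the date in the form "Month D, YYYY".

75 calendar days after July 8, 2002 is September 21, 2002.
September 21, 2002 falls on a Saturday. Rolling to the next business day gives September 23, 2002, a Monday.
So the filing is due September 23, 2002.

September 23, 2002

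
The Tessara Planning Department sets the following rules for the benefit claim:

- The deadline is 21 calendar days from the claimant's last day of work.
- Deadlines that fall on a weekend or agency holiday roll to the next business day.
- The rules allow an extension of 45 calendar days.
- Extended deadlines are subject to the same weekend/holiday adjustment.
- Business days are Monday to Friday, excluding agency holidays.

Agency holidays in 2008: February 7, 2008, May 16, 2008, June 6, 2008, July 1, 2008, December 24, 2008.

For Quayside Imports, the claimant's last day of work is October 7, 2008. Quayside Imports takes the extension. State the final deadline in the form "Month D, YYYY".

December 12, 2008

21 calendar days after October 7, 2008 is October 28, 2008.
October 28, 2008 is a Tuesday and not a listed holiday, so it stands.
Applying the 45-calendar-day extension: October 28, 2008 + 45 days = December 12, 2008.
December 12, 2008 falls on a Friday, which is a business day, so no adjustment is needed.
Deadline: December 12, 2008.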